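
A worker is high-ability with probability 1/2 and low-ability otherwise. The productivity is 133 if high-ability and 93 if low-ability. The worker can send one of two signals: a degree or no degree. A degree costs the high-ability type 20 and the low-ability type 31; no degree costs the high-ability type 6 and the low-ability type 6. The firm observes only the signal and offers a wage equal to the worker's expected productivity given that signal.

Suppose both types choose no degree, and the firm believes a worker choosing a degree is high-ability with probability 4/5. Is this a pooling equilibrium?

Yes

At the pooled signal (no degree) the firm holds the prior 1/2 and pays 1/2·133 + 1/2·93 = 113. Off-path (degree) belief 4/5 gives 4/5·133 + 1/5·93 = 125.
High-ability: no degree gives 113 − 6 = 107; degree gives 125 − 20 = 105. Stays. ✓
Low-ability: no degree gives 113 − 6 = 107; degree gives 125 − 31 = 94. Stays. ✓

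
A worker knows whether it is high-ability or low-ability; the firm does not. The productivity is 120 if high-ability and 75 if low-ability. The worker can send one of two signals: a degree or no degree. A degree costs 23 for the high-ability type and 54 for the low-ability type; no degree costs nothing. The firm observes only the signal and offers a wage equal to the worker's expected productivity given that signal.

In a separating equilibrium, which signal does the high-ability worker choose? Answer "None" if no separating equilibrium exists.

degree

Try high-ability → degree, low-ability → no degree:
  If types separate, degree earns payment 120 and no degree earns 75.
  High-ability: degree gives 120 − 23 = 97; no degree gives 75 − 0 = 75. No deviation. ✓
  Low-ability: no degree gives 75 − 0 = 75; degree gives 120 − 54 = 66. No deviation. ✓
Both hold — the high-ability type sends degree.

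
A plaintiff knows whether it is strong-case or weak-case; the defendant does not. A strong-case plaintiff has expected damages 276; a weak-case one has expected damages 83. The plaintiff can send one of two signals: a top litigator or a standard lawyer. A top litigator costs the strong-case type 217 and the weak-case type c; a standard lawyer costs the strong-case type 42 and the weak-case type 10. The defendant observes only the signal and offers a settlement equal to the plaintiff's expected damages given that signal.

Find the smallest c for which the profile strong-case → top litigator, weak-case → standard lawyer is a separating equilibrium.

Under separation: top litigator → strong-case (pays 276); standard lawyer → weak-case (pays 83).
Strong-case: 276 − 217 = 59 ≥ 83 − 42 = 41. Holds regardless of c. ✓
Weak-case: 83 − 10 ≥ 276 − c, so c ≥ 276 − 73 = 203.

203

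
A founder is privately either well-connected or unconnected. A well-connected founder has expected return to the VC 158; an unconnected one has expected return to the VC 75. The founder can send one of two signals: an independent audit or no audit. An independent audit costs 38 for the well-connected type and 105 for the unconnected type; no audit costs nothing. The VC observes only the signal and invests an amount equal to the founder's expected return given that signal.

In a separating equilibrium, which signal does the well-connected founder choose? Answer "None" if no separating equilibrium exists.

audit

Try well-connected → audit, unconnected → no audit:
  If types separate, audit earns payment 158 and no audit earns 75.
  Well-connected: audit gives 158 − 38 = 120; no audit gives 75 − 0 = 75. No deviation. ✓
  Unconnected: no audit gives 75 − 0 = 75; audit gives 158 − 105 = 53. No deviation. ✓
Both hold — the well-connected type sends audit.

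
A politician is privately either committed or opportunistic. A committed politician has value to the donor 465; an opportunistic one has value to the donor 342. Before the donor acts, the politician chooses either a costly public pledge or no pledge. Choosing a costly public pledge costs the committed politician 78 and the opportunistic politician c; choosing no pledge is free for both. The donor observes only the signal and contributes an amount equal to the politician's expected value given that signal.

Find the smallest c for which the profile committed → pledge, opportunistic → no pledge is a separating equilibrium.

123

Under separation: pledge → committed (pays 465); no pledge → opportunistic (pays 342).
Committed: 465 − 78 = 387 ≥ 342 − 0 = 342. Holds regardless of c. ✓
Opportunistic: 342 − 0 ≥ 465 − c, so c ≥ 465 − 342 = 123.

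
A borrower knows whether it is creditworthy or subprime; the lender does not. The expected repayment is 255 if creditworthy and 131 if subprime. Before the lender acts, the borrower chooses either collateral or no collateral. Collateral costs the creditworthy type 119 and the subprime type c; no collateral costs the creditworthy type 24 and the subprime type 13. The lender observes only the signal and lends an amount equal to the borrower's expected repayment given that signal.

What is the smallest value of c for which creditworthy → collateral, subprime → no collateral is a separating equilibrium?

Under separation: collateral → creditworthy (pays 255); no collateral → subprime (pays 131).
Creditworthy: 255 − 119 = 136 ≥ 131 − 24 = 107. Holds regardless of c. ✓
Subprime: 131 − 13 ≥ 255 − c, so c ≥ 255 − 118 = 137.

137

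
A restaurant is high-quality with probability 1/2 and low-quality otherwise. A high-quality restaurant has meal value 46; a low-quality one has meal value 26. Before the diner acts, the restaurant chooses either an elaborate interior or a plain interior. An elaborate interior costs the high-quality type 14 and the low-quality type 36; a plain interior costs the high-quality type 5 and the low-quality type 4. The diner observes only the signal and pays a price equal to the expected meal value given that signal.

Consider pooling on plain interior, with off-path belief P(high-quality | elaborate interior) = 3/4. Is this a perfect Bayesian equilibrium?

At the pooled signal (plain interior) the diner holds the prior 1/2 and pays 1/2·46 + 1/2·26 = 36. Off-path (elaborate interior) belief 3/4 gives 3/4·46 + 1/4·26 = 41.
High-quality: plain interior gives 36 − 5 = 31; elaborate interior gives 41 − 14 = 27. Stays. ✓
Low-quality: plain interior gives 36 − 4 = 32; elaborate interior gives 41 − 36 = 5. Stays. ✓

Yes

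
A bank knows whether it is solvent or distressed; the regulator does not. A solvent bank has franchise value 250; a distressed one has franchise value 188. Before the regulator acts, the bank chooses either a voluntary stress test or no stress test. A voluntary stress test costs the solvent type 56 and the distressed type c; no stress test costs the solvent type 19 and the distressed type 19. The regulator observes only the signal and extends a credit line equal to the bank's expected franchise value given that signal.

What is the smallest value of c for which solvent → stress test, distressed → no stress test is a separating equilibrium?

81

Under separation: stress test → solvent (pays 250); no stress test → distressed (pays 188).
Solvent: 250 − 56 = 194 ≥ 188 − 19 = 169. Holds regardless of c. ✓
Distressed: 188 − 19 ≥ 250 − c, so c ≥ 250 − 169 = 81.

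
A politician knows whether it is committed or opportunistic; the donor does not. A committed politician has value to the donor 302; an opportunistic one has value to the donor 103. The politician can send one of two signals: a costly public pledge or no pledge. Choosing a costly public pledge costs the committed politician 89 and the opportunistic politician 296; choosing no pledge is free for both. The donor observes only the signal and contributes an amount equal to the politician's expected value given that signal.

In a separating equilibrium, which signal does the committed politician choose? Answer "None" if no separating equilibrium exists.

pledge

Try committed → pledge, opportunistic → no pledge:
  If types separate, pledge earns payment 302 and no pledge earns 103.
  Committed: pledge gives 302 − 89 = 213; no pledge gives 103 − 0 = 103. No deviation. ✓
  Opportunistic: no pledge gives 103 − 0 = 103; pledge gives 302 − 296 = 6. No deviation. ✓
Both hold — the committed type sends pledge.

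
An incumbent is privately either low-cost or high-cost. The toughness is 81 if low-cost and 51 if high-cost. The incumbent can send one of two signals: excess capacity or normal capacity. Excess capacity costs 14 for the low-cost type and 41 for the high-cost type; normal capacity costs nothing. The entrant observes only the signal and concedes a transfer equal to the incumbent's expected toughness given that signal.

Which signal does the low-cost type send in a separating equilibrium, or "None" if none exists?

Try low-cost → excess capacity, high-cost → normal capacity:
  If types separate, excess capacity earns payment 81 and normal capacity earns 51.
  Low-cost: excess capacity gives 81 − 14 = 67; normal capacity gives 51 − 0 = 51. No deviation. ✓
  High-cost: normal capacity gives 51 − 0 = 51; excess capacity gives 81 − 41 = 40. No deviation. ✓
Both hold — the low-cost type sends excess capacity.

excess capacity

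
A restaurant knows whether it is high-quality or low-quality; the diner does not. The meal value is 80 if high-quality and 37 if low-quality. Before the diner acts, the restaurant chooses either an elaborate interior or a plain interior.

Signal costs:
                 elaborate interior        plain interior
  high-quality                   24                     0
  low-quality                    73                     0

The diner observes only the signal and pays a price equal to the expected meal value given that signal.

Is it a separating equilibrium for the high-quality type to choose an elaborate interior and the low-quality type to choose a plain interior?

Yes

If types separate, elaborate interior earns payment 80 and plain interior earns 37.
High-quality: elaborate interior gives 80 − 24 = 56; plain interior gives 37 − 0 = 37. No deviation. ✓
Low-quality: plain interior gives 37 − 0 = 37; elaborate interior gives 80 − 73 = 7. No deviation. ✓
Both incentive constraints hold.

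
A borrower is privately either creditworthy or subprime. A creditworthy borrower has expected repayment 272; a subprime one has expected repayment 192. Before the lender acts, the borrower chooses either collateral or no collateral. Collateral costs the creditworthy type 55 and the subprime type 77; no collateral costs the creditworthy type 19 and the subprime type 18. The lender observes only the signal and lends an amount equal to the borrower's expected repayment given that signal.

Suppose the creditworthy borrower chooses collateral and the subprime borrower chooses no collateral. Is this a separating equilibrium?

If types separate, collateral earns payment 272 and no collateral earns 192.
Creditworthy: collateral gives 272 − 55 = 217; no collateral gives 192 − 19 = 173. No deviation. ✓
Subprime: no collateral gives 192 − 18 = 174; collateral gives 272 − 77 = 195. Would deviate. ✗

No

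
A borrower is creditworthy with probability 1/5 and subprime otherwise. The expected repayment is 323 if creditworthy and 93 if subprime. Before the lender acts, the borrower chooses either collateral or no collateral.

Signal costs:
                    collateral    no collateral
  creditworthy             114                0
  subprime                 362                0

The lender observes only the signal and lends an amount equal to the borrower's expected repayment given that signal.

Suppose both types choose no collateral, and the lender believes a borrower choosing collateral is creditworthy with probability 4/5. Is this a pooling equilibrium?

At the pooled signal (no collateral) the lender holds the prior 1/5 and pays 1/5·323 + 4/5·93 = 139. Off-path (collateral) belief 4/5 gives 4/5·323 + 1/5·93 = 277.
Creditworthy: no collateral gives 139 − 0 = 139; collateral gives 277 − 114 = 163. Deviates. ✗
Subprime: no collateral gives 139 − 0 = 139; collateral gives 277 − 362 = -85. Stays. ✓

No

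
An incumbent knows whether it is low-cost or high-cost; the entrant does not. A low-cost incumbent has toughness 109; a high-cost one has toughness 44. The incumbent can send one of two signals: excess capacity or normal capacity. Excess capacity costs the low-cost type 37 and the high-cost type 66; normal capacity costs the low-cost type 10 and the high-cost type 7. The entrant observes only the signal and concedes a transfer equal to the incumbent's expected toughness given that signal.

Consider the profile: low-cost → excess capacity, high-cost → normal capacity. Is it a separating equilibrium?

No

Under separation the entrant infers type exactly: excess capacity → low-cost (pays 109), normal capacity → high-cost (pays 44).
Low-cost: excess capacity gives 109 − 37 = 72; normal capacity gives 44 − 10 = 34. No deviation. ✓
High-cost: normal capacity gives 44 − 7 = 37; excess capacity gives 109 − 66 = 43. Would deviate. ✗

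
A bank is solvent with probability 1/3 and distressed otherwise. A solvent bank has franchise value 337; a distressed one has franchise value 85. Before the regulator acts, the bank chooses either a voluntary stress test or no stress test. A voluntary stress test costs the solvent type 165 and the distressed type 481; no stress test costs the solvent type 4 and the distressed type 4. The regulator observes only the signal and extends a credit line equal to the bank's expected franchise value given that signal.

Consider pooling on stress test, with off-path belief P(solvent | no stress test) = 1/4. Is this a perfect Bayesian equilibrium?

No

On the equilibrium path (stress test) the regulator holds the prior 1/3 and pays 1/3·337 + 2/3·85 = 169. Off-path (no stress test) belief 1/4 gives 1/4·337 + 3/4·85 = 148.
Solvent: stress test gives 169 − 165 = 4; no stress test gives 148 − 4 = 144. Deviates. ✗
Distressed: stress test gives 169 − 481 = -312; no stress test gives 148 − 4 = 144. Deviates. ✗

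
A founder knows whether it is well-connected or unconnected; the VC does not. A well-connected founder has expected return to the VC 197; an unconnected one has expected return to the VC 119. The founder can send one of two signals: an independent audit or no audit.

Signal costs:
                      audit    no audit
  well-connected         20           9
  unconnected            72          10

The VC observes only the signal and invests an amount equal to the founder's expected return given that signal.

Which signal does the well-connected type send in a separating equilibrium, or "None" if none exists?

None

Try well-connected → audit, unconnected → no audit:
  If types separate, audit earns payment 197 and no audit earns 119.
  Well-connected: audit gives 197 − 20 = 177; no audit gives 119 − 9 = 110. No deviation. ✓
  Unconnected: no audit gives 119 − 10 = 109; audit gives 197 − 72 = 125. Would deviate. ✗
Try well-connected → no audit, unconnected → audit:
  If types separate, no audit earns payment 197 and audit earns 119.
  Well-connected: no audit gives 197 − 9 = 188; audit gives 119 − 20 = 99. No deviation. ✓
  Unconnected: audit gives 119 − 72 = 47; no audit gives 197 − 10 = 187. Would deviate. ✗
Neither assignment is incentive-compatible.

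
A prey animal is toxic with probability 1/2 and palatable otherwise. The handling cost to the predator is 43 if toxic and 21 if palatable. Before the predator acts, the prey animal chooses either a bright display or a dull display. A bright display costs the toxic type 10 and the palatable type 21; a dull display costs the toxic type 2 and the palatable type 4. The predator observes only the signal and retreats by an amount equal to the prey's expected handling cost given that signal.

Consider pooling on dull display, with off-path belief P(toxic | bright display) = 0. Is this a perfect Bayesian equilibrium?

Yes

At the pooled signal (dull display) the predator holds the prior 1/2 and pays 1/2·43 + 1/2·21 = 32. Off-path (bright display) belief 0 gives 0·43 + 1·21 = 21.
Toxic: dull display gives 32 − 2 = 30; bright display gives 21 − 10 = 11. Stays. ✓
Palatable: dull display gives 32 − 4 = 28; bright display gives 21 − 21 = 0. Stays. ✓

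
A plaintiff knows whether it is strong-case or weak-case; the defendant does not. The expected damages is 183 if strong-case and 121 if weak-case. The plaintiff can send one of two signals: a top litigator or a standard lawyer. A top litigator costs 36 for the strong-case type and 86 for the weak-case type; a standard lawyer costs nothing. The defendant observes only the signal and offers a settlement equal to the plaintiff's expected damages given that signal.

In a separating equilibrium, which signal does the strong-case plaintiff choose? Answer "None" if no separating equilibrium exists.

Try strong-case → top litigator, weak-case → standard lawyer:
  Under separation the defendant infers type exactly: top litigator → strong-case (pays 183), standard lawyer → weak-case (pays 121).
  Strong-case: top litigator gives 183 − 36 = 147; standard lawyer gives 121 − 0 = 121. No deviation. ✓
  Weak-case: standard lawyer gives 121 − 0 = 121; top litigator gives 183 − 86 = 97. No deviation. ✓
Both hold — the strong-case type sends top litigator.

top litigator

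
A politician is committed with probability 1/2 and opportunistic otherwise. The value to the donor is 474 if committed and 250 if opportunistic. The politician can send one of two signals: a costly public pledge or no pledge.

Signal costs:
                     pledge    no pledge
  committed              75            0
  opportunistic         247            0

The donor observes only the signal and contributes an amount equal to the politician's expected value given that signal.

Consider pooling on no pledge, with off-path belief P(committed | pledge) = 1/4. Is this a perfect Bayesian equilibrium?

At the pooled signal (no pledge) the donor holds the prior 1/2 and pays 1/2·474 + 1/2·250 = 362. Off-path (pledge) belief 1/4 gives 1/4·474 + 3/4·250 = 306.
Committed: no pledge gives 362 − 0 = 362; pledge gives 306 − 75 = 231. Stays. ✓
Opportunistic: no pledge gives 362 − 0 = 362; pledge gives 306 − 247 = 59. Stays. ✓

Yes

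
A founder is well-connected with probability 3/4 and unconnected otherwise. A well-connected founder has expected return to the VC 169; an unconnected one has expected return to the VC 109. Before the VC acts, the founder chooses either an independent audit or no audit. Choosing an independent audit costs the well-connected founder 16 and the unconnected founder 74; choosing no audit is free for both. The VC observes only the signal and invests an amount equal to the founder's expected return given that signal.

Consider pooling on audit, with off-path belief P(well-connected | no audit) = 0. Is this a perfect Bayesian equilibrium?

No

On the equilibrium path (audit) the VC holds the prior 3/4 and pays 3/4·169 + 1/4·109 = 154. Off-path (no audit) belief 0 gives 0·169 + 1·109 = 109.
Well-connected: audit gives 154 − 16 = 138; no audit gives 109 − 0 = 109. Stays. ✓
Unconnected: audit gives 154 − 74 = 80; no audit gives 109 − 0 = 109. Deviates. ✗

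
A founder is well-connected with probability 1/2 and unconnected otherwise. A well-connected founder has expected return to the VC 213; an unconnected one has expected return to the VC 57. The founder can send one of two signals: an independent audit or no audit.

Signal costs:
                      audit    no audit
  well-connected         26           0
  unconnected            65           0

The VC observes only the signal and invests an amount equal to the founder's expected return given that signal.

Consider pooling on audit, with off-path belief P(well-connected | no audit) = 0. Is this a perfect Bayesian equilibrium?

Yes

On the equilibrium path (audit) the VC holds the prior 1/2 and pays 1/2·213 + 1/2·57 = 135. Off-path (no audit) belief 0 gives 0·213 + 1·57 = 57.
Well-connected: audit gives 135 − 26 = 109; no audit gives 57 − 0 = 57. Stays. ✓
Unconnected: audit gives 135 − 65 = 70; no audit gives 57 − 0 = 57. Stays. ✓
Beliefs are Bayes-consistent on-path and both types best-respond.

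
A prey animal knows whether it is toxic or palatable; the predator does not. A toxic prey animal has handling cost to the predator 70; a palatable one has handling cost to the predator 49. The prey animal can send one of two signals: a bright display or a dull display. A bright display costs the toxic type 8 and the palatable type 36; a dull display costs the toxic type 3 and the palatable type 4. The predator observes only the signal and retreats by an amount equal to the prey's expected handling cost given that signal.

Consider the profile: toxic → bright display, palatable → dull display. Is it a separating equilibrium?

Yes

Under separation the predator infers type exactly: bright display → toxic (pays 70), dull display → palatable (pays 49).
Toxic: bright display gives 70 − 8 = 62; dull display gives 49 − 3 = 46. No deviation. ✓
Palatable: dull display gives 49 − 4 = 45; bright display gives 70 − 36 = 34. No deviation. ✓
Both incentive constraints hold.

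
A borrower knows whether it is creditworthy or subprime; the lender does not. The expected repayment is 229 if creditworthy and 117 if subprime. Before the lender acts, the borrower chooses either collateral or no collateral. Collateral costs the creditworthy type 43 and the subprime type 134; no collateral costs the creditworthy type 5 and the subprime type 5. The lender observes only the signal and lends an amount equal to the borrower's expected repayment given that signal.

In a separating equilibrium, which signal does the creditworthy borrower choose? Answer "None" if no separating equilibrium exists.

Try creditworthy → collateral, subprime → no collateral:
  If types separate, collateral earns payment 229 and no collateral earns 117.
  Creditworthy: collateral gives 229 − 43 = 186; no collateral gives 117 − 5 = 112. No deviation. ✓
  Subprime: no collateral gives 117 − 5 = 112; collateral gives 229 − 134 = 95. No deviation. ✓
Both hold — the creditworthy type sends collateral.

collateral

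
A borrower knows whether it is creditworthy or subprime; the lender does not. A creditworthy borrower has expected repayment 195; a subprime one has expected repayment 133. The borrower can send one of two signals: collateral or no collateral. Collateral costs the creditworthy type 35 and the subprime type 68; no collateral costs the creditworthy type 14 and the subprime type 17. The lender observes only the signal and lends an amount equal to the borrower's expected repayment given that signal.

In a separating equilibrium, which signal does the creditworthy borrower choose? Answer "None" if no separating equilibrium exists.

Try creditworthy → collateral, subprime → no collateral:
  If types separate, collateral earns payment 195 and no collateral earns 133.
  Creditworthy: collateral gives 195 − 35 = 160; no collateral gives 133 − 14 = 119. No deviation. ✓
  Subprime: no collateral gives 133 − 17 = 116; collateral gives 195 − 68 = 127. Would deviate. ✗
Try creditworthy → no collateral, subprime → collateral:
  If types separate, no collateral earns payment 195 and collateral earns 133.
  Creditworthy: no collateral gives 195 − 14 = 181; collateral gives 133 − 35 = 98. No deviation. ✓
  Subprime: collateral gives 133 − 68 = 65; no collateral gives 195 − 17 = 178. Would deviate. ✗
Neither assignment is incentive-compatible.

None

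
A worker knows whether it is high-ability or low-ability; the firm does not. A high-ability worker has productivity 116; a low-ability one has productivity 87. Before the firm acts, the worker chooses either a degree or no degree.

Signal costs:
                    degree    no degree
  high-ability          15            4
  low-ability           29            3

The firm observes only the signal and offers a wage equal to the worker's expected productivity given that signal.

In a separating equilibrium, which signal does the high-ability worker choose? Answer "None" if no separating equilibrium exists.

None

Try high-ability → degree, low-ability → no degree:
  Under separation the firm infers type exactly: degree → high-ability (pays 116), no degree → low-ability (pays 87).
  High-ability: degree gives 116 − 15 = 101; no degree gives 87 − 4 = 83. No deviation. ✓
  Low-ability: no degree gives 87 − 3 = 84; degree gives 116 − 29 = 87. Would deviate. ✗
Try high-ability → no degree, low-ability → degree:
  Under separation the firm infers type exactly: no degree → high-ability (pays 116), degree → low-ability (pays 87).
  High-ability: no degree gives 116 − 4 = 112; degree gives 87 − 15 = 72. No deviation. ✓
  Low-ability: degree gives 87 − 29 = 58; no degree gives 116 − 3 = 113. Would deviate. ✗
Neither assignment is incentive-compatible.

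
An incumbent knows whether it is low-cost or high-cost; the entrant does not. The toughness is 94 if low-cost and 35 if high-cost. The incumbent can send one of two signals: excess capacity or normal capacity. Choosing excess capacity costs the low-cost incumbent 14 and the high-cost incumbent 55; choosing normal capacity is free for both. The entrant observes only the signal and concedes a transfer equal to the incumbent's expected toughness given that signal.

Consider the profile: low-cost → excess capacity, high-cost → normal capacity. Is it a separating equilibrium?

If types separate, excess capacity earns payment 94 and normal capacity earns 35.
Low-cost: excess capacity gives 94 − 14 = 80; normal capacity gives 35 − 0 = 35. No deviation. ✓
High-cost: normal capacity gives 35 − 0 = 35; excess capacity gives 94 − 55 = 39. Would deviate. ✗

No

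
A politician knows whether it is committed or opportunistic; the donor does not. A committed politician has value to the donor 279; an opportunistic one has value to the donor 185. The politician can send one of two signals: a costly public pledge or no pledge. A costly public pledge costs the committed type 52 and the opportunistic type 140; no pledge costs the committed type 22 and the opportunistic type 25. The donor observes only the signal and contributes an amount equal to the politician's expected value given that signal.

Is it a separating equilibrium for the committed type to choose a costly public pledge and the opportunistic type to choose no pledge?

If types separate, pledge earns payment 279 and no pledge earns 185.
Committed: pledge gives 279 − 52 = 227; no pledge gives 185 − 22 = 163. No deviation. ✓
Opportunistic: no pledge gives 185 − 25 = 160; pledge gives 279 − 140 = 139. No deviation. ✓
Neither type gains from mimicking the other.

Yes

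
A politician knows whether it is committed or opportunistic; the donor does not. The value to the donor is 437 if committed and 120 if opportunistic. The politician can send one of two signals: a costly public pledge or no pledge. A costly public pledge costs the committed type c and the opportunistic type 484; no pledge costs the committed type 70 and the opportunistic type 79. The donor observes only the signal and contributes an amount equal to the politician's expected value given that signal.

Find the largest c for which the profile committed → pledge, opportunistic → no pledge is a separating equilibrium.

387

Under separation: pledge → committed (pays 437); no pledge → opportunistic (pays 120).
Opportunistic: 120 − 79 = 41 ≥ 437 − 484 = -47. Holds regardless of c. ✓
Committed: 437 − c ≥ 120 − 70, so c ≤ 437 − 50 = 387.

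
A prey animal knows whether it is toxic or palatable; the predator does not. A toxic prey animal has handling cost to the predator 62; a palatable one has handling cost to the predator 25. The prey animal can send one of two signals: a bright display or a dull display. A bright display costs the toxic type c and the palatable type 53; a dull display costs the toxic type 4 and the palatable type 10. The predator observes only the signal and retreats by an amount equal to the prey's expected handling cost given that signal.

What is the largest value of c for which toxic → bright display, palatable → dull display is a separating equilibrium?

Under separation: bright display → toxic (pays 62); dull display → palatable (pays 25).
Palatable: 25 − 10 = 15 ≥ 62 − 53 = 9. Holds regardless of c. ✓
Toxic: 62 − c ≥ 25 − 4, so c ≤ 62 − 21 = 41.

41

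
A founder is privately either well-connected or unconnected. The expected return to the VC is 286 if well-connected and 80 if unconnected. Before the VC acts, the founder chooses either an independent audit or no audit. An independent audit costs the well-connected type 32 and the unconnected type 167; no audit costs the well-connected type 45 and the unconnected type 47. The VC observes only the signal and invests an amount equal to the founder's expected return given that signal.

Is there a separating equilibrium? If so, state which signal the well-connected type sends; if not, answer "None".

None

Try well-connected → audit, unconnected → no audit:
  Under separation the VC infers type exactly: audit → well-connected (pays 286), no audit → unconnected (pays 80).
  Well-connected: audit gives 286 − 32 = 254; no audit gives 80 − 45 = 35. No deviation. ✓
  Unconnected: no audit gives 80 − 47 = 33; audit gives 286 − 167 = 119. Would deviate. ✗
Try well-connected → no audit, unconnected → audit:
  Under separation the VC infers type exactly: no audit → well-connected (pays 286), audit → unconnected (pays 80).
  Well-connected: no audit gives 286 − 45 = 241; audit gives 80 − 32 = 48. No deviation. ✓
  Unconnected: audit gives 80 − 167 = -87; no audit gives 286 − 47 = 239. Would deviate. ✗
Neither assignment is incentive-compatible.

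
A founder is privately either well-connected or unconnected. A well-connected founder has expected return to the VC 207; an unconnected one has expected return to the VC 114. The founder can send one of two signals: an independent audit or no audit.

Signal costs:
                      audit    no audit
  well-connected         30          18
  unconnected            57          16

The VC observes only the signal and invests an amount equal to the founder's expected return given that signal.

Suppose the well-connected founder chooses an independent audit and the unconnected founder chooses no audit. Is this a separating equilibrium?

No

Under separation the VC infers type exactly: audit → well-connected (pays 207), no audit → unconnected (pays 114).
Well-connected: audit gives 207 − 30 = 177; no audit gives 114 − 18 = 96. No deviation. ✓
Unconnected: no audit gives 114 − 16 = 98; audit gives 207 − 57 = 150. Would deviate. ✗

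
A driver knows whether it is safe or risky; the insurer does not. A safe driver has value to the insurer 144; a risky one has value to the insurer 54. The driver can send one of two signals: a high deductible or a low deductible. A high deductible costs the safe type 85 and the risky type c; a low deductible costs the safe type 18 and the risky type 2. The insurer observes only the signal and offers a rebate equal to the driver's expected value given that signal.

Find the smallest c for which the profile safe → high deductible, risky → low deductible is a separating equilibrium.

Under separation: high deductible → safe (pays 144); low deductible → risky (pays 54).
Safe: 144 − 85 = 59 ≥ 54 − 18 = 36. Holds regardless of c. ✓
Risky: 54 − 2 ≥ 144 − c, so c ≥ 144 − 52 = 92.

92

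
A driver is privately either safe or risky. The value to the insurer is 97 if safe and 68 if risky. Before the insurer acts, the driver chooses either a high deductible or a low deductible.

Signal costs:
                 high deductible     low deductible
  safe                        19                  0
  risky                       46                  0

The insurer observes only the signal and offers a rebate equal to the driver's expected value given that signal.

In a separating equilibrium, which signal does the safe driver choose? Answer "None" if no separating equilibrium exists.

Try safe → high deductible, risky → low deductible:
  Under separation the insurer infers type exactly: high deductible → safe (pays 97), low deductible → risky (pays 68).
  Safe: high deductible gives 97 − 19 = 78; low deductible gives 68 − 0 = 68. No deviation. ✓
  Risky: low deductible gives 68 − 0 = 68; high deductible gives 97 − 46 = 51. No deviation. ✓
Both hold — the safe type sends high deductible.

high deductible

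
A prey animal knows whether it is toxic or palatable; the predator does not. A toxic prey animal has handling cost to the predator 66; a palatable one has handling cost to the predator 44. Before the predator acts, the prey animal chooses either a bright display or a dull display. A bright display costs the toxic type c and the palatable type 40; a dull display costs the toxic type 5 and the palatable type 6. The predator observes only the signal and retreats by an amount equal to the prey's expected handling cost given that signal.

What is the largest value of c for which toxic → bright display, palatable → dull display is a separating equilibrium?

Under separation: bright display → toxic (pays 66); dull display → palatable (pays 44).
Palatable: 44 − 6 = 38 ≥ 66 − 40 = 26. Holds regardless of c. ✓
Toxic: 66 − c ≥ 44 − 5, so c ≤ 66 − 39 = 27.

27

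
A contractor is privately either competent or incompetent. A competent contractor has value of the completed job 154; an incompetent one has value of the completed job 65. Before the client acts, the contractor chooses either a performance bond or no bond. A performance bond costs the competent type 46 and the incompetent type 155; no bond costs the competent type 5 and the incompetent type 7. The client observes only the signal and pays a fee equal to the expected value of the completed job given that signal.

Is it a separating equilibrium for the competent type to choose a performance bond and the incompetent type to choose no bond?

If types separate, bond earns payment 154 and no bond earns 65.
Competent: bond gives 154 − 46 = 108; no bond gives 65 − 5 = 60. No deviation. ✓
Incompetent: no bond gives 65 − 7 = 58; bond gives 154 − 155 = -1. No deviation. ✓
Neither type gains from mimicking the other.

Yes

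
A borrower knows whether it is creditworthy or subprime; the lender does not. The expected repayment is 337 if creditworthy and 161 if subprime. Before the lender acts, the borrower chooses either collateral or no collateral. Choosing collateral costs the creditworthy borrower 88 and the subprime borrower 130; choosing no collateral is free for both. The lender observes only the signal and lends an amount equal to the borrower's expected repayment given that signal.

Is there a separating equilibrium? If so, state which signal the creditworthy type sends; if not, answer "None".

Try creditworthy → collateral, subprime → no collateral:
  Under separation the lender infers type exactly: collateral → creditworthy (pays 337), no collateral → subprime (pays 161).
  Creditworthy: collateral gives 337 − 88 = 249; no collateral gives 161 − 0 = 161. No deviation. ✓
  Subprime: no collateral gives 161 − 0 = 161; collateral gives 337 − 130 = 207. Would deviate. ✗
Try creditworthy → no collateral, subprime → collateral:
  Under separation the lender infers type exactly: no collateral → creditworthy (pays 337), collateral → subprime (pays 161).
  Creditworthy: no collateral gives 337 − 0 = 337; collateral gives 161 − 88 = 73. No deviation. ✓
  Subprime: collateral gives 161 − 130 = 31; no collateral gives 337 − 0 = 337. Would deviate. ✗
Neither assignment is incentive-compatible.

None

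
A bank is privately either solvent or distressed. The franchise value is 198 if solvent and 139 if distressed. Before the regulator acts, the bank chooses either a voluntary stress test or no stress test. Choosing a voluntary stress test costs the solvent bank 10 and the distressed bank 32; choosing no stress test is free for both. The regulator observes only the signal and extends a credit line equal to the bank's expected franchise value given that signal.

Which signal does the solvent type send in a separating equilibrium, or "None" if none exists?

None

Try solvent → stress test, distressed → no stress test:
  If types separate, stress test earns payment 198 and no stress test earns 139.
  Solvent: stress test gives 198 − 10 = 188; no stress test gives 139 − 0 = 139. No deviation. ✓
  Distressed: no stress test gives 139 − 0 = 139; stress test gives 198 − 32 = 166. Would deviate. ✗
Try solvent → no stress test, distressed → stress test:
  If types separate, no stress test earns payment 198 and stress test earns 139.
  Solvent: no stress test gives 198 − 0 = 198; stress test gives 139 − 10 = 129. No deviation. ✓
  Distressed: stress test gives 139 − 32 = 107; no stress test gives 198 − 0 = 198. Would deviate. ✗
Neither assignment is incentive-compatible.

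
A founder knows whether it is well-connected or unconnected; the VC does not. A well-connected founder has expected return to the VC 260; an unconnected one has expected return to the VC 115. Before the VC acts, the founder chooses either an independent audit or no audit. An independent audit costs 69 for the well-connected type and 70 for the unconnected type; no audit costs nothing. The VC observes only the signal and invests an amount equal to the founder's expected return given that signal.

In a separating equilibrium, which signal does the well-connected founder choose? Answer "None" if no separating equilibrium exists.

None

Try well-connected → audit, unconnected → no audit:
  If types separate, audit earns payment 260 and no audit earns 115.
  Well-connected: audit gives 260 − 69 = 191; no audit gives 115 − 0 = 115. No deviation. ✓
  Unconnected: no audit gives 115 − 0 = 115; audit gives 260 − 70 = 190. Would deviate. ✗
Try well-connected → no audit, unconnected → audit:
  If types separate, no audit earns payment 260 and audit earns 115.
  Well-connected: no audit gives 260 − 0 = 260; audit gives 115 − 69 = 46. No deviation. ✓
  Unconnected: audit gives 115 − 70 = 45; no audit gives 260 − 0 = 260. Would deviate. ✗
Neither assignment is incentive-compatible.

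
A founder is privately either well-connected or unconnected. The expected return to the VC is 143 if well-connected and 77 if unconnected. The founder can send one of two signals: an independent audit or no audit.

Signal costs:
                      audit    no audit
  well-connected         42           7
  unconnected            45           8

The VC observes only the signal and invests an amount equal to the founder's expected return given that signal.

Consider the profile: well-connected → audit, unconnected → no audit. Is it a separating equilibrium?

Under separation the VC infers type exactly: audit → well-connected (pays 143), no audit → unconnected (pays 77).
Well-connected: audit gives 143 − 42 = 101; no audit gives 77 − 7 = 70. No deviation. ✓
Unconnected: no audit gives 77 − 8 = 69; audit gives 143 − 45 = 98. Would deviate. ✗

No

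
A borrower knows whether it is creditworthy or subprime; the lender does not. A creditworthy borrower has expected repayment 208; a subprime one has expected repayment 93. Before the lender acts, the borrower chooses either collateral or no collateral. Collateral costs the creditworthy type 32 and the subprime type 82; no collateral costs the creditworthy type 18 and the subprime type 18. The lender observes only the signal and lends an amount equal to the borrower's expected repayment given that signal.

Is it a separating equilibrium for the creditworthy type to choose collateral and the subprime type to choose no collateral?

No

If types separate, collateral earns payment 208 and no collateral earns 93.
Creditworthy: collateral gives 208 − 32 = 176; no collateral gives 93 − 18 = 75. No deviation. ✓
Subprime: no collateral gives 93 − 18 = 75; collateral gives 208 − 82 = 126. Would deviate. ✗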